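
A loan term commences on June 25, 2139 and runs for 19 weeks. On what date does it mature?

Counting forward 19 weeks = 133 days from June 25, 2139.
June has 30 days, so 30 − 25 = 5 days remain after June 25, 2139; 133 − 5 = 128 left.
July 2139 has 31 days: 128 − 31 = 97 left.
August 2139 has 31 days: 97 − 31 = 66 left.
September 2139 has 30 days: 66 − 30 = 36 left.
October 2139 has 31 days: 36 − 31 = 5 left.
5 days into November 2139 → November 5, 2139.

November 5, 2139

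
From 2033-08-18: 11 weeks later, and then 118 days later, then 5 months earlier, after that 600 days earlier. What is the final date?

Adding 11 weeks (= 77 days) from August 18, 2033:
August has 31 days, so 31 − 18 = 13 days remain after August 18, 2033; 77 − 13 = 64 left.
September 2033 has 30 days: 64 − 30 = 34 left.
October 2033 has 31 days: 34 − 31 = 3 left.
3 days into November 2033 → November 3, 2033.
Counting forward 118 days from November 3, 2033:
November has 30 days, so 30 − 3 = 27 days remain after November 3, 2033; 118 − 27 = 91 left.
December 2033 has 31 days: 91 − 31 = 60 left.
January 2034 has 31 days: 60 − 31 = 29 left.
February 2034 has 28 days (2034 is not a leap year): 29 − 28 = 1 left.
1 day into March 2034 → March 1, 2034.
Counting back 5 months from March 1, 2034:
month 3 − 5 = -2, which is month 10 of year 2033 → October 2033.
Day 1 is valid in October, giving October 1, 2033.
Counting back 600 days from October 1, 2033:
Going back 1 day from October 1, 2033 reaches the end of the previous month; 600 − 1 = 599 left.
September 2033 has 30 days: 599 − 30 = 569 left.
August 2033 has 31 days: 569 − 31 = 538 left.
July 2033 has 31 days: 538 − 31 = 507 left.
June 2033 has 30 days: 507 − 30 = 477 left.
May 2033 has 31 days: 477 − 31 = 446 left.
April 2033 has 30 days: 446 − 30 = 416 left.
March 2033 has 31 days: 416 − 31 = 385 left.
February 2033 has 28 days (2033 is not a leap year): 385 − 28 = 357 left.
January 2033 has 31 days: 357 − 31 = 326 left.
December 2032 has 31 days: 326 − 31 = 295 left.
November 2032 has 30 days: 295 − 30 = 265 left.
October 2032 has 31 days: 265 − 31 = 234 left.
September 2032 has 30 days: 234 − 30 = 204 left.
August 2032 has 31 days: 204 − 31 = 173 left.
July 2032 has 31 days: 173 − 31 = 142 left.
June 2032 has 30 days: 142 − 30 = 112 left.
May 2032 has 31 days: 112 − 31 = 81 left.
April 2032 has 30 days: 81 − 30 = 51 left.
March 2032 has 31 days: 51 − 31 = 20 left.
February 2032 has 29 days; 29 − 20 = 9 → February 9, 2032.

February 9, 2032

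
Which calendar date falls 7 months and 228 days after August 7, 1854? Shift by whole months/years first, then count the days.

Adding 7 months and 228 days from August 7, 1854: first the month/year part, then the days.
month 8 + 7 = 15, which is month 3 of year 1855 → March 1855.
Day 7 is valid in March, giving March 7, 1855.
Now add 228 days from March 7, 1855.
March has 31 days, so 31 − 7 = 24 days remain after March 7, 1855; 228 − 24 = 204 left.
April 1855 has 30 days: 204 − 30 = 174 left.
May 1855 has 31 days: 174 − 31 = 143 left.
June 1855 has 30 days: 143 − 30 = 113 left.
July 1855 has 31 days: 113 − 31 = 82 left.
August 1855 has 31 days: 82 − 31 = 51 left.
September 1855 has 30 days: 51 − 30 = 21 left.
21 days into October 1855 → October 21, 1855.

October 21, 1855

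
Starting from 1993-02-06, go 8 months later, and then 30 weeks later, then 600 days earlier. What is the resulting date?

Counting forward 8 months from February 6, 1993:
month 2 + 8 = 10 → October 1993.
Day 6 is valid in October, giving October 6, 1993.
Advancing 30 weeks (= 210 days) from October 6, 1993:
October has 31 days, so 31 − 6 = 25 days remain after October 6, 1993; 210 − 25 = 185 left.
November 1993 has 30 days: 185 − 30 = 155 left.
December 1993 has 31 days: 155 − 31 = 124 left.
January 1994 has 31 days: 124 − 31 = 93 left.
February 1994 has 28 days (1994 is not a leap year): 93 − 28 = 65 left.
March 1994 has 31 days: 65 − 31 = 34 left.
April 1994 has 30 days: 34 − 30 = 4 left.
4 days into May 1994 → May 4, 1994.
Counting back 600 days from May 4, 1994:
Going back 4 days from May 4, 1994 reaches the end of the previous month; 600 − 4 = 596 left.
April 1994 has 30 days: 596 − 30 = 566 left.
March 1994 has 31 days: 566 − 31 = 535 left.
February 1994 has 28 days (1994 is not a leap year): 535 − 28 = 507 left.
January 1994 has 31 days: 507 − 31 = 476 left.
December 1993 has 31 days: 476 − 31 = 445 left.
November 1993 has 30 days: 445 − 30 = 415 left.
October 1993 has 31 days: 415 − 31 = 384 left.
September 1993 has 30 days: 384 − 30 = 354 left.
August 1993 has 31 days: 354 − 31 = 323 left.
July 1993 has 31 days: 323 − 31 = 292 left.
June 1993 has 30 days: 292 − 30 = 262 left.
May 1993 has 31 days: 262 − 31 = 231 left.
April 1993 has 30 days: 231 − 30 = 201 left.
March 1993 has 31 days: 201 − 31 = 170 left.
February 1993 has 28 days (1993 is not a leap year): 170 − 28 = 142 left.
January 1993 has 31 days: 142 − 31 = 111 left.
December 1992 has 31 days: 111 − 31 = 80 left.
November 1992 has 30 days: 80 − 30 = 50 left.
October 1992 has 31 days: 50 − 31 = 19 left.
September 1992 has 30 days; 30 − 19 = 11 → September 11, 1992.

September 11, 1992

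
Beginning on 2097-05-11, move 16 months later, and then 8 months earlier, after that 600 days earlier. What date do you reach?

May 21, 2096

Advancing 16 months from May 11, 2097:
month 5 + 16 = 21, which is month 9 of year 2098 → September 2098.
Day 11 is valid in September, giving September 11, 2098.
Going back 8 months from September 11, 2098:
month 9 − 8 = 1 → January 2098.
Day 11 is valid in January, giving January 11, 2098.
Going back 600 days from January 11, 2098:
Going back 11 days from January 11, 2098 reaches the end of the previous month; 600 − 11 = 589 left.
December 2097 has 31 days: 589 − 31 = 558 left.
November 2097 has 30 days: 558 − 30 = 528 left.
October 2097 has 31 days: 528 − 31 = 497 left.
September 2097 has 30 days: 497 − 30 = 467 left.
August 2097 has 31 days: 467 − 31 = 436 left.
July 2097 has 31 days: 436 − 31 = 405 left.
June 2097 has 30 days: 405 − 30 = 375 left.
May 2097 has 31 days: 375 − 31 = 344 left.
April 2097 has 30 days: 344 − 30 = 314 left.
March 2097 has 31 days: 314 − 31 = 283 left.
February 2097 has 28 days (2097 is not a leap year): 283 − 28 = 255 left.
January 2097 has 31 days: 255 − 31 = 224 left.
December 2096 has 31 days: 224 − 31 = 193 left.
November 2096 has 30 days: 193 − 30 = 163 left.
October 2096 has 31 days: 163 − 31 = 132 left.
September 2096 has 30 days: 132 − 30 = 102 left.
August 2096 has 31 days: 102 − 31 = 71 left.
July 2096 has 31 days: 71 − 31 = 40 left.
June 2096 has 30 days: 40 − 30 = 10 left.
May 2096 has 31 days; 31 − 10 = 21 → May 21, 2096.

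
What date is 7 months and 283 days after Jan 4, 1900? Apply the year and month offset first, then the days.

Adding 7 months and 283 days from January 4, 1900: first the month/year part, then the days.
month 1 + 7 = 8 → August 1900.
Day 4 is valid in August, giving August 4, 1900.
Now add 283 days from August 4, 1900.
August has 31 days, so 31 − 4 = 27 days remain after August 4, 1900; 283 − 27 = 256 left.
September 1900 has 30 days: 256 − 30 = 226 left.
October 1900 has 31 days: 226 − 31 = 195 left.
November 1900 has 30 days: 195 − 30 = 165 left.
December 1900 has 31 days: 165 − 31 = 134 left.
January 1901 has 31 days: 134 − 31 = 103 left.
February 1901 has 28 days (1901 is not a leap year): 103 − 28 = 75 left.
March 1901 has 31 days: 75 − 31 = 44 left.
April 1901 has 30 days: 44 − 30 = 14 left.
14 days into May 1901 → May 14, 1901.

May 14, 1901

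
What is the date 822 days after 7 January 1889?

Advancing 822 days from January 7, 1889.
January has 31 days, so 31 − 7 = 24 days remain after January 7, 1889; 822 − 24 = 798 left.
February 1889 has 28 days (1889 is not a leap year): 798 − 28 = 770 left.
March 1889 has 31 days: 770 − 31 = 739 left.
April 1889 has 30 days: 739 − 30 = 709 left.
May 1889 has 31 days: 709 − 31 = 678 left.
June 1889 has 30 days: 678 − 30 = 648 left.
July 1889 has 31 days: 648 − 31 = 617 left.
August 1889 has 31 days: 617 − 31 = 586 left.
September 1889 has 30 days: 586 − 30 = 556 left.
October 1889 has 31 days: 556 − 31 = 525 left.
November 1889 has 30 days: 525 − 30 = 495 left.
December 1889 has 31 days: 495 − 31 = 464 left.
January 1890 has 31 days: 464 − 31 = 433 left.
February 1890 has 28 days (1890 is not a leap year): 433 − 28 = 405 left.
March 1890 has 31 days: 405 − 31 = 374 left.
April 1890 has 30 days: 374 − 30 = 344 left.
May 1890 has 31 days: 344 − 31 = 313 left.
June 1890 has 30 days: 313 − 30 = 283 left.
July 1890 has 31 days: 283 − 31 = 252 left.
August 1890 has 31 days: 252 − 31 = 221 left.
September 1890 has 30 days: 221 − 30 = 191 left.
October 1890 has 31 days: 191 − 31 = 160 left.
November 1890 has 30 days: 160 − 30 = 130 left.
December 1890 has 31 days: 130 − 31 = 99 left.
January 1891 has 31 days: 99 − 31 = 68 left.
February 1891 has 28 days (1891 is not a leap year): 68 − 28 = 40 left.
March 1891 has 31 days: 40 − 31 = 9 left.
9 days into April 1891 → April 9, 1891.

April 9, 1891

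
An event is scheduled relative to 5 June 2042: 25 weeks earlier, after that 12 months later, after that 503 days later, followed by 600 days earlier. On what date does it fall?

Counting back 25 weeks (= 175 days) from June 5, 2042:
Going back 5 days from June 5, 2042 reaches the end of the previous month; 175 − 5 = 170 left.
May 2042 has 31 days: 170 − 31 = 139 left.
April 2042 has 30 days: 139 − 30 = 109 left.
March 2042 has 31 days: 109 − 31 = 78 left.
February 2042 has 28 days (2042 is not a leap year): 78 − 28 = 50 left.
January 2042 has 31 days: 50 − 31 = 19 left.
December 2041 has 31 days; 31 − 19 = 12 → December 12, 2041.
Counting forward 12 months from December 12, 2041:
month 12 + 12 = 24, which is month 12 of year 2042 → December 2042.
Day 12 is valid in December, giving December 12, 2042.
Advancing 503 days from December 12, 2042:
December has 31 days, so 31 − 12 = 19 days remain after December 12, 2042; 503 − 19 = 484 left.
January 2043 has 31 days: 484 − 31 = 453 left.
February 2043 has 28 days (2043 is not a leap year): 453 − 28 = 425 left.
March 2043 has 31 days: 425 − 31 = 394 left.
April 2043 has 30 days: 394 − 30 = 364 left.
May 2043 has 31 days: 364 − 31 = 333 left.
June 2043 has 30 days: 333 − 30 = 303 left.
July 2043 has 31 days: 303 − 31 = 272 left.
August 2043 has 31 days: 272 − 31 = 241 left.
September 2043 has 30 days: 241 − 30 = 211 left.
October 2043 has 31 days: 211 − 31 = 180 left.
November 2043 has 30 days: 180 − 30 = 150 left.
December 2043 has 31 days: 150 − 31 = 119 left.
January 2044 has 31 days: 119 − 31 = 88 left.
February 2044 has 29 days (2044 is a leap year): 88 − 29 = 59 left.
March 2044 has 31 days: 59 − 31 = 28 left.
28 days into April 2044 → April 28, 2044.
Going back 600 days from April 28, 2044:
Going back 28 days from April 28, 2044 reaches the end of the previous month; 600 − 28 = 572 left.
March 2044 has 31 days: 572 − 31 = 541 left.
February 2044 has 29 days (2044 is a leap year): 541 − 29 = 512 left.
January 2044 has 31 days: 512 − 31 = 481 left.
December 2043 has 31 days: 481 − 31 = 450 left.
November 2043 has 30 days: 450 − 30 = 420 left.
October 2043 has 31 days: 420 − 31 = 389 left.
September 2043 has 30 days: 389 − 30 = 359 left.
August 2043 has 31 days: 359 − 31 = 328 left.
July 2043 has 31 days: 328 − 31 = 297 left.
June 2043 has 30 days: 297 − 30 = 267 left.
May 2043 has 31 days: 267 − 31 = 236 left.
April 2043 has 30 days: 236 − 30 = 206 left.
March 2043 has 31 days: 206 − 31 = 175 left.
February 2043 has 28 days (2043 is not a leap year): 175 − 28 = 147 left.
January 2043 has 31 days: 147 − 31 = 116 left.
December 2042 has 31 days: 116 − 31 = 85 left.
November 2042 has 30 days: 85 − 30 = 55 left.
October 2042 has 31 days: 55 − 31 = 24 left.
September 2042 has 30 days; 30 − 24 = 6 → September 6, 2042.

September 6, 2042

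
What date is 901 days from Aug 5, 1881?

January 23, 1884

Counting forward 901 days from August 5, 1881.
August has 31 days, so 31 − 5 = 26 days remain after August 5, 1881; 901 − 26 = 875 left.
September 1881 has 30 days: 875 − 30 = 845 left.
October 1881 has 31 days: 845 − 31 = 814 left.
November 1881 has 30 days: 814 − 30 = 784 left.
December 1881 has 31 days: 784 − 31 = 753 left.
January 1882 has 31 days: 753 − 31 = 722 left.
February 1882 has 28 days (1882 is not a leap year): 722 − 28 = 694 left.
March 1882 has 31 days: 694 − 31 = 663 left.
April 1882 has 30 days: 663 − 30 = 633 left.
May 1882 has 31 days: 633 − 31 = 602 left.
June 1882 has 30 days: 602 − 30 = 572 left.
July 1882 has 31 days: 572 − 31 = 541 left.
August 1882 has 31 days: 541 − 31 = 510 left.
September 1882 has 30 days: 510 − 30 = 480 left.
October 1882 has 31 days: 480 − 31 = 449 left.
November 1882 has 30 days: 449 − 30 = 419 left.
December 1882 has 31 days: 419 − 31 = 388 left.
January 1883 has 31 days: 388 − 31 = 357 left.
February 1883 has 28 days (1883 is not a leap year): 357 − 28 = 329 left.
March 1883 has 31 days: 329 − 31 = 298 left.
April 1883 has 30 days: 298 − 30 = 268 left.
May 1883 has 31 days: 268 − 31 = 237 left.
June 1883 has 30 days: 237 − 30 = 207 left.
July 1883 has 31 days: 207 − 31 = 176 left.
August 1883 has 31 days: 176 − 31 = 145 left.
September 1883 has 30 days: 145 − 30 = 115 left.
October 1883 has 31 days: 115 − 31 = 84 left.
November 1883 has 30 days: 84 − 30 = 54 left.
December 1883 has 31 days: 54 − 31 = 23 left.
23 days into January 1884 → January 23, 1884.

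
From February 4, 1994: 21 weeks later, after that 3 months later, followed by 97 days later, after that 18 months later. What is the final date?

July 6, 1996

Adding 21 weeks (= 147 days) from February 4, 1994:
February has 28 days, so 28 − 4 = 24 days remain after February 4, 1994; 147 − 24 = 123 left.
March 1994 has 31 days: 123 − 31 = 92 left.
April 1994 has 30 days: 92 − 30 = 62 left.
May 1994 has 31 days: 62 − 31 = 31 left.
June 1994 has 30 days: 31 − 30 = 1 left.
1 day into July 1994 → July 1, 1994.
Adding 3 months from July 1, 1994:
month 7 + 3 = 10 → October 1994.
Day 1 is valid in October, giving October 1, 1994.
Counting forward 97 days from October 1, 1994:
October has 31 days, so 31 − 1 = 30 days remain after October 1, 1994; 97 − 30 = 67 left.
November 1994 has 30 days: 67 − 30 = 37 left.
December 1994 has 31 days: 37 − 31 = 6 left.
6 days into January 1995 → January 6, 1995.
Counting forward 18 months from January 6, 1995:
month 1 + 18 = 19, which is month 7 of year 1996 → July 1996.
Day 6 is valid in July, giving July 6, 1996.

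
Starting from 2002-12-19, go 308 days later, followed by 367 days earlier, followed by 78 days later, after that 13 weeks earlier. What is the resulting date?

October 8, 2002

Adding 308 days from December 19, 2002:
December has 31 days, so 31 − 19 = 12 days remain after December 19, 2002; 308 − 12 = 296 left.
January 2003 has 31 days: 296 − 31 = 265 left.
February 2003 has 28 days (2003 is not a leap year): 265 − 28 = 237 left.
March 2003 has 31 days: 237 − 31 = 206 left.
April 2003 has 30 days: 206 − 30 = 176 left.
May 2003 has 31 days: 176 − 31 = 145 left.
June 2003 has 30 days: 145 − 30 = 115 left.
July 2003 has 31 days: 115 − 31 = 84 left.
August 2003 has 31 days: 84 − 31 = 53 left.
September 2003 has 30 days: 53 − 30 = 23 left.
23 days into October 2003 → October 23, 2003.
Counting back 367 days from October 23, 2003:
Going back 23 days from October 23, 2003 reaches the end of the previous month; 367 − 23 = 344 left.
September 2003 has 30 days: 344 − 30 = 314 left.
August 2003 has 31 days: 314 − 31 = 283 left.
July 2003 has 31 days: 283 − 31 = 252 left.
June 2003 has 30 days: 252 − 30 = 222 left.
May 2003 has 31 days: 222 − 31 = 191 left.
April 2003 has 30 days: 191 − 30 = 161 left.
March 2003 has 31 days: 161 − 31 = 130 left.
February 2003 has 28 days (2003 is not a leap year): 130 − 28 = 102 left.
January 2003 has 31 days: 102 − 31 = 71 left.
December 2002 has 31 days: 71 − 31 = 40 left.
November 2002 has 30 days: 40 − 30 = 10 left.
October 2002 has 31 days; 31 − 10 = 21 → October 21, 2002.
Adding 78 days from October 21, 2002:
October has 31 days, so 31 − 21 = 10 days remain after October 21, 2002; 78 − 10 = 68 left.
November 2002 has 30 days: 68 − 30 = 38 left.
December 2002 has 31 days: 38 − 31 = 7 left.
7 days into January 2003 → January 7, 2003.
Going back 13 weeks (= 91 days) from January 7, 2003:
Going back 7 days from January 7, 2003 reaches the end of the previous month; 91 − 7 = 84 left.
December 2002 has 31 days: 84 − 31 = 53 left.
November 2002 has 30 days: 53 − 30 = 23 left.
October 2002 has 31 days; 31 − 23 = 8 → October 8, 2002.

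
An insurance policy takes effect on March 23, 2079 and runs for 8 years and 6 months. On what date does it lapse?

Advancing 8 years and 6 months from March 23, 2079.
+8 years → 2087; month 3 + 6 = 9 → September 2087.
Day 23 is valid in September, giving September 23, 2087.

September 23, 2087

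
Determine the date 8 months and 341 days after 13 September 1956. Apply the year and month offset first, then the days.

Advancing 8 months and 341 days from September 13, 1956: first the month/year part, then the days.
month 9 + 8 = 17, which is month 5 of year 1957 → May 1957.
Day 13 is valid in May, giving May 13, 1957.
Now add 341 days from May 13, 1957.
May has 31 days, so 31 − 13 = 18 days remain after May 13, 1957; 341 − 18 = 323 left.
June 1957 has 30 days: 323 − 30 = 293 left.
July 1957 has 31 days: 293 − 31 = 262 left.
August 1957 has 31 days: 262 − 31 = 231 left.
September 1957 has 30 days: 231 − 30 = 201 left.
October 1957 has 31 days: 201 − 31 = 170 left.
November 1957 has 30 days: 170 − 30 = 140 left.
December 1957 has 31 days: 140 − 31 = 109 left.
January 1958 has 31 days: 109 − 31 = 78 left.
February 1958 has 28 days (1958 is not a leap year): 78 − 28 = 50 left.
March 1958 has 31 days: 50 − 31 = 19 left.
19 days into April 1958 → April 19, 1958.

April 19, 1958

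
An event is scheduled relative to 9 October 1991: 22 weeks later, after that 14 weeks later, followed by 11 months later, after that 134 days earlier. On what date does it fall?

Advancing 22 weeks (= 154 days) from October 9, 1991:
October has 31 days, so 31 − 9 = 22 days remain after October 9, 1991; 154 − 22 = 132 left.
November 1991 has 30 days: 132 − 30 = 102 left.
December 1991 has 31 days: 102 − 31 = 71 left.
January 1992 has 31 days: 71 − 31 = 40 left.
February 1992 has 29 days (1992 is a leap year): 40 − 29 = 11 left.
11 days into March 1992 → March 11, 1992.
Counting forward 14 weeks (= 98 days) from March 11, 1992:
March has 31 days, so 31 − 11 = 20 days remain after March 11, 1992; 98 − 20 = 78 left.
April 1992 has 30 days: 78 − 30 = 48 left.
May 1992 has 31 days: 48 − 31 = 17 left.
17 days into June 1992 → June 17, 1992.
Counting forward 11 months from June 17, 1992:
month 6 + 11 = 17, which is month 5 of year 1993 → May 1993.
Day 17 is valid in May, giving May 17, 1993.
Counting back 134 days from May 17, 1993:
Going back 17 days from May 17, 1993 reaches the end of the previous month; 134 − 17 = 117 left.
April 1993 has 30 days: 117 − 30 = 87 left.
March 1993 has 31 days: 87 − 31 = 56 left.
February 1993 has 28 days (1993 is not a leap year): 56 − 28 = 28 left.
January 1993 has 31 days; 31 − 28 = 3 → January 3, 1993.

January 3, 1993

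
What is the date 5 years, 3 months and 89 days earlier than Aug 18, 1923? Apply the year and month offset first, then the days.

Going back 5 years, 3 months and 89 days from August 18, 1923: first the month/year part, then the days.
-5 years → 1918; month 8 − 3 = 5 → May 1918.
Day 18 is valid in May, giving May 18, 1918.
Now subtract 89 days from May 18, 1918.
Going back 18 days from May 18, 1918 reaches the end of the previous month; 89 − 18 = 71 left.
April 1918 has 30 days: 71 − 30 = 41 left.
March 1918 has 31 days: 41 − 31 = 10 left.
February 1918 has 28 days; 28 − 10 = 18 → February 18, 1918.

February 18, 1918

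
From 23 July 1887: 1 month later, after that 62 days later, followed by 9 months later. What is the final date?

July 24, 1888

Advancing 1 month from July 23, 1887:
month 7 + 1 = 8 → August 1887.
Day 23 is valid in August, giving August 23, 1887.
Adding 62 days from August 23, 1887:
August has 31 days, so 31 − 23 = 8 days remain after August 23, 1887; 62 − 8 = 54 left.
September 1887 has 30 days: 54 − 30 = 24 left.
24 days into October 1887 → October 24, 1887.
Counting forward 9 months from October 24, 1887:
month 10 + 9 = 19, which is month 7 of year 1888 → July 1888.
Day 24 is valid in July, giving July 24, 1888.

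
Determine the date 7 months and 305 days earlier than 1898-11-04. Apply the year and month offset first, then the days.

June 3, 1897

Going back 7 months and 305 days from November 4, 1898: first the month/year part, then the days.
month 11 − 7 = 4 → April 1898.
Day 4 is valid in April, giving April 4, 1898.
Now subtract 305 days from April 4, 1898.
Going back 4 days from April 4, 1898 reaches the end of the previous month; 305 − 4 = 301 left.
March 1898 has 31 days: 301 − 31 = 270 left.
February 1898 has 28 days (1898 is not a leap year): 270 − 28 = 242 left.
January 1898 has 31 days: 242 − 31 = 211 left.
December 1897 has 31 days: 211 − 31 = 180 left.
November 1897 has 30 days: 180 − 30 = 150 left.
October 1897 has 31 days: 150 − 31 = 119 left.
September 1897 has 30 days: 119 − 30 = 89 left.
August 1897 has 31 days: 89 − 31 = 58 left.
July 1897 has 31 days: 58 − 31 = 27 left.
June 1897 has 30 days; 30 − 27 = 3 → June 3, 1897.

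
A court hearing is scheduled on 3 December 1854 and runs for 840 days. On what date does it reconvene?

Adding 840 days from December 3, 1854.
December has 31 days, so 31 − 3 = 28 days remain after December 3, 1854; 840 − 28 = 812 left.
January 1855 has 31 days: 812 − 31 = 781 left.
February 1855 has 28 days (1855 is not a leap year): 781 − 28 = 753 left.
March 1855 has 31 days: 753 − 31 = 722 left.
April 1855 has 30 days: 722 − 30 = 692 left.
May 1855 has 31 days: 692 − 31 = 661 left.
June 1855 has 30 days: 661 − 30 = 631 left.
July 1855 has 31 days: 631 − 31 = 600 left.
August 1855 has 31 days: 600 − 31 = 569 left.
September 1855 has 30 days: 569 − 30 = 539 left.
October 1855 has 31 days: 539 − 31 = 508 left.
November 1855 has 30 days: 508 − 30 = 478 left.
December 1855 has 31 days: 478 − 31 = 447 left.
January 1856 has 31 days: 447 − 31 = 416 left.
February 1856 has 29 days (1856 is a leap year): 416 − 29 = 387 left.
March 1856 has 31 days: 387 − 31 = 356 left.
April 1856 has 30 days: 356 − 30 = 326 left.
May 1856 has 31 days: 326 − 31 = 295 left.
June 1856 has 30 days: 295 − 30 = 265 left.
July 1856 has 31 days: 265 − 31 = 234 left.
August 1856 has 31 days: 234 − 31 = 203 left.
September 1856 has 30 days: 203 − 30 = 173 left.
October 1856 has 31 days: 173 − 31 = 142 left.
November 1856 has 30 days: 142 − 30 = 112 left.
December 1856 has 31 days: 112 − 31 = 81 left.
January 1857 has 31 days: 81 − 31 = 50 left.
February 1857 has 28 days (1857 is not a leap year): 50 − 28 = 22 left.
22 days into March 1857 → March 22, 1857.

March 22, 1857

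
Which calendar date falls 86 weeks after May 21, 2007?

Adding 86 weeks = 602 days from May 21, 2007.
May has 31 days, so 31 − 21 = 10 days remain after May 21, 2007; 602 − 10 = 592 left.
June 2007 has 30 days: 592 − 30 = 562 left.
July 2007 has 31 days: 562 − 31 = 531 left.
August 2007 has 31 days: 531 − 31 = 500 left.
September 2007 has 30 days: 500 − 30 = 470 left.
October 2007 has 31 days: 470 − 31 = 439 left.
November 2007 has 30 days: 439 − 30 = 409 left.
December 2007 has 31 days: 409 − 31 = 378 left.
January 2008 has 31 days: 378 − 31 = 347 left.
February 2008 has 29 days (2008 is a leap year): 347 − 29 = 318 left.
March 2008 has 31 days: 318 − 31 = 287 left.
April 2008 has 30 days: 287 − 30 = 257 left.
May 2008 has 31 days: 257 − 31 = 226 left.
June 2008 has 30 days: 226 − 30 = 196 left.
July 2008 has 31 days: 196 − 31 = 165 left.
August 2008 has 31 days: 165 − 31 = 134 left.
September 2008 has 30 days: 134 − 30 = 104 left.
October 2008 has 31 days: 104 − 31 = 73 left.
November 2008 has 30 days: 73 − 30 = 43 left.
December 2008 has 31 days: 43 − 31 = 12 left.
12 days into January 2009 → January 12, 2009.

January 12, 2009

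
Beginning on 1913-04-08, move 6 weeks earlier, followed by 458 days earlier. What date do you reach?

Subtracting 6 weeks (= 42 days) from April 8, 1913:
Going back 8 days from April 8, 1913 reaches the end of the previous month; 42 − 8 = 34 left.
March 1913 has 31 days: 34 − 31 = 3 left.
February 1913 has 28 days; 28 − 3 = 25 → February 25, 1913.
Counting back 458 days from February 25, 1913:
Going back 25 days from February 25, 1913 reaches the end of the previous month; 458 − 25 = 433 left.
January 1913 has 31 days: 433 − 31 = 402 left.
December 1912 has 31 days: 402 − 31 = 371 left.
November 1912 has 30 days: 371 − 30 = 341 left.
October 1912 has 31 days: 341 − 31 = 310 left.
September 1912 has 30 days: 310 − 30 = 280 left.
August 1912 has 31 days: 280 − 31 = 249 left.
July 1912 has 31 days: 249 − 31 = 218 left.
June 1912 has 30 days: 218 − 30 = 188 left.
May 1912 has 31 days: 188 − 31 = 157 left.
April 1912 has 30 days: 157 − 30 = 127 left.
March 1912 has 31 days: 127 − 31 = 96 left.
February 1912 has 29 days (1912 is a leap year): 96 − 29 = 67 left.
January 1912 has 31 days: 67 − 31 = 36 left.
December 1911 has 31 days: 36 − 31 = 5 left.
November 1911 has 30 days; 30 − 5 = 25 → November 25, 1911.

November 25, 1911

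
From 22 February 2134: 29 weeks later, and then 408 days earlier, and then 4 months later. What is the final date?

Advancing 29 weeks (= 203 days) from February 22, 2134:
February has 28 days, so 28 − 22 = 6 days remain after February 22, 2134; 203 − 6 = 197 left.
March 2134 has 31 days: 197 − 31 = 166 left.
April 2134 has 30 days: 166 − 30 = 136 left.
May 2134 has 31 days: 136 − 31 = 105 left.
June 2134 has 30 days: 105 − 30 = 75 left.
July 2134 has 31 days: 75 − 31 = 44 left.
August 2134 has 31 days: 44 − 31 = 13 left.
13 days into September 2134 → September 13, 2134.
Going back 408 days from September 13, 2134:
Going back 13 days from September 13, 2134 reaches the end of the previous month; 408 − 13 = 395 left.
August 2134 has 31 days: 395 − 31 = 364 left.
July 2134 has 31 days: 364 − 31 = 333 left.
June 2134 has 30 days: 333 − 30 = 303 left.
May 2134 has 31 days: 303 − 31 = 272 left.
April 2134 has 30 days: 272 − 30 = 242 left.
March 2134 has 31 days: 242 − 31 = 211 left.
February 2134 has 28 days (2134 is not a leap year): 211 − 28 = 183 left.
January 2134 has 31 days: 183 − 31 = 152 left.
December 2133 has 31 days: 152 − 31 = 121 left.
November 2133 has 30 days: 121 − 30 = 91 left.
October 2133 has 31 days: 91 − 31 = 60 left.
September 2133 has 30 days: 60 − 30 = 30 left.
August 2133 has 31 days; 31 − 30 = 1 → August 1, 2133.
Counting forward 4 months from August 1, 2133:
month 8 + 4 = 12 → December 2133.
Day 1 is valid in December, giving December 1, 2133.

December 1, 2133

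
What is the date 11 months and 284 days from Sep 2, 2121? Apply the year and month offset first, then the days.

May 13, 2123

Counting forward 11 months and 284 days from September 2, 2121: first the month/year part, then the days.
month 9 + 11 = 20, which is month 8 of year 2122 → August 2122.
Day 2 is valid in August, giving August 2, 2122.
Now add 284 days from August 2, 2122.
August has 31 days, so 31 − 2 = 29 days remain after August 2, 2122; 284 − 29 = 255 left.
September 2122 has 30 days: 255 − 30 = 225 left.
October 2122 has 31 days: 225 − 31 = 194 left.
November 2122 has 30 days: 194 − 30 = 164 left.
December 2122 has 31 days: 164 − 31 = 133 left.
January 2123 has 31 days: 133 − 31 = 102 left.
February 2123 has 28 days (2123 is not a leap year): 102 − 28 = 74 left.
March 2123 has 31 days: 74 − 31 = 43 left.
April 2123 has 30 days: 43 − 30 = 13 left.
13 days into May 2123 → May 13, 2123.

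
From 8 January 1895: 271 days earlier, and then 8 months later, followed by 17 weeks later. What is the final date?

April 10, 1895

Subtracting 271 days from January 8, 1895:
Going back 8 days from January 8, 1895 reaches the end of the previous month; 271 − 8 = 263 left.
December 1894 has 31 days: 263 − 31 = 232 left.
November 1894 has 30 days: 232 − 30 = 202 left.
October 1894 has 31 days: 202 − 31 = 171 left.
September 1894 has 30 days: 171 − 30 = 141 left.
August 1894 has 31 days: 141 − 31 = 110 left.
July 1894 has 31 days: 110 − 31 = 79 left.
June 1894 has 30 days: 79 − 30 = 49 left.
May 1894 has 31 days: 49 − 31 = 18 left.
April 1894 has 30 days; 30 − 18 = 12 → April 12, 1894.
Advancing 8 months from April 12, 1894:
month 4 + 8 = 12 → December 1894.
Day 12 is valid in December, giving December 12, 1894.
Advancing 17 weeks (= 119 days) from December 12, 1894:
December has 31 days, so 31 − 12 = 19 days remain after December 12, 1894; 119 − 19 = 100 left.
January 1895 has 31 days: 100 − 31 = 69 left.
February 1895 has 28 days (1895 is not a leap year): 69 − 28 = 41 left.
March 1895 has 31 days: 41 − 31 = 10 left.
10 days into April 1895 → April 10, 1895.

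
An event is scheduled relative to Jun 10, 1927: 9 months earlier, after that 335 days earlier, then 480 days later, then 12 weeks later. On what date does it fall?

April 27, 1927

Subtracting 9 months from June 10, 1927:
month 6 − 9 = -3, which is month 9 of year 1926 → September 1926.
Day 10 is valid in September, giving September 10, 1926.
Subtracting 335 days from September 10, 1926:
Going back 10 days from September 10, 1926 reaches the end of the previous month; 335 − 10 = 325 left.
August 1926 has 31 days: 325 − 31 = 294 left.
July 1926 has 31 days: 294 − 31 = 263 left.
June 1926 has 30 days: 263 − 30 = 233 left.
May 1926 has 31 days: 233 − 31 = 202 left.
April 1926 has 30 days: 202 − 30 = 172 left.
March 1926 has 31 days: 172 − 31 = 141 left.
February 1926 has 28 days (1926 is not a leap year): 141 − 28 = 113 left.
January 1926 has 31 days: 113 − 31 = 82 left.
December 1925 has 31 days: 82 − 31 = 51 left.
November 1925 has 30 days: 51 − 30 = 21 left.
October 1925 has 31 days; 31 − 21 = 10 → October 10, 1925.
Counting forward 480 days from October 10, 1925:
October has 31 days, so 31 − 10 = 21 days remain after October 10, 1925; 480 − 21 = 459 left.
November 1925 has 30 days: 459 − 30 = 429 left.
December 1925 has 31 days: 429 − 31 = 398 left.
January 1926 has 31 days: 398 − 31 = 367 left.
February 1926 has 28 days (1926 is not a leap year): 367 − 28 = 339 left.
March 1926 has 31 days: 339 − 31 = 308 left.
April 1926 has 30 days: 308 − 30 = 278 left.
May 1926 has 31 days: 278 − 31 = 247 left.
June 1926 has 30 days: 247 − 30 = 217 left.
July 1926 has 31 days: 217 − 31 = 186 left.
August 1926 has 31 days: 186 − 31 = 155 left.
September 1926 has 30 days: 155 − 30 = 125 left.
October 1926 has 31 days: 125 − 31 = 94 left.
November 1926 has 30 days: 94 − 30 = 64 left.
December 1926 has 31 days: 64 − 31 = 33 left.
January 1927 has 31 days: 33 − 31 = 2 left.
2 days into February 1927 → February 2, 1927.
Advancing 12 weeks (= 84 days) from February 2, 1927:
February has 28 days, so 28 − 2 = 26 days remain after February 2, 1927; 84 − 26 = 58 left.
March 1927 has 31 days: 58 − 31 = 27 left.
27 days into April 1927 → April 27, 1927.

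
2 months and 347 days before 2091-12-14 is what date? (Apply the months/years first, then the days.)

November 1, 2090

Subtracting 2 months and 347 days from December 14, 2091: first the month/year part, then the days.
month 12 − 2 = 10 → October 2091.
Day 14 is valid in October, giving October 14, 2091.
Now subtract 347 days from October 14, 2091.
Going back 14 days from October 14, 2091 reaches the end of the previous month; 347 − 14 = 333 left.
September 2091 has 30 days: 333 − 30 = 303 left.
August 2091 has 31 days: 303 − 31 = 272 left.
July 2091 has 31 days: 272 − 31 = 241 left.
June 2091 has 30 days: 241 − 30 = 211 left.
May 2091 has 31 days: 211 − 31 = 180 left.
April 2091 has 30 days: 180 − 30 = 150 left.
March 2091 has 31 days: 150 − 31 = 119 left.
February 2091 has 28 days (2091 is not a leap year): 119 − 28 = 91 left.
January 2091 has 31 days: 91 − 31 = 60 left.
December 2090 has 31 days: 60 − 31 = 29 left.
November 2090 has 30 days; 30 − 29 = 1 → November 1, 2090.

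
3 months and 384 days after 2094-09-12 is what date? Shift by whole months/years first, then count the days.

Advancing 3 months and 384 days from September 12, 2094: first the month/year part, then the days.
month 9 + 3 = 12 → December 2094.
Day 12 is valid in December, giving December 12, 2094.
Now add 384 days from December 12, 2094.
December has 31 days, so 31 − 12 = 19 days remain after December 12, 2094; 384 − 19 = 365 left.
January 2095 has 31 days: 365 − 31 = 334 left.
February 2095 has 28 days (2095 is not a leap year): 334 − 28 = 306 left.
March 2095 has 31 days: 306 − 31 = 275 left.
April 2095 has 30 days: 275 − 30 = 245 left.
May 2095 has 31 days: 245 − 31 = 214 left.
June 2095 has 30 days: 214 − 30 = 184 left.
July 2095 has 31 days: 184 − 31 = 153 left.
August 2095 has 31 days: 153 − 31 = 122 left.
September 2095 has 30 days: 122 − 30 = 92 left.
October 2095 has 31 days: 92 − 31 = 61 left.
November 2095 has 30 days: 61 − 30 = 31 left.
31 days into December 2095 → December 31, 2095.

December 31, 2095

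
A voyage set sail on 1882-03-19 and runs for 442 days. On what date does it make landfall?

June 4, 1883

Adding 442 days from March 19, 1882.
March has 31 days, so 31 − 19 = 12 days remain after March 19, 1882; 442 − 12 = 430 left.
April 1882 has 30 days: 430 − 30 = 400 left.
May 1882 has 31 days: 400 − 31 = 369 left.
June 1882 has 30 days: 369 − 30 = 339 left.
July 1882 has 31 days: 339 − 31 = 308 left.
August 1882 has 31 days: 308 − 31 = 277 left.
September 1882 has 30 days: 277 − 30 = 247 left.
October 1882 has 31 days: 247 − 31 = 216 left.
November 1882 has 30 days: 216 − 30 = 186 left.
December 1882 has 31 days: 186 − 31 = 155 left.
January 1883 has 31 days: 155 − 31 = 124 left.
February 1883 has 28 days (1883 is not a leap year): 124 − 28 = 96 left.
March 1883 has 31 days: 96 − 31 = 65 left.
April 1883 has 30 days: 65 − 30 = 35 left.
May 1883 has 31 days: 35 − 31 = 4 left.
4 days into June 1883 → June 4, 1883.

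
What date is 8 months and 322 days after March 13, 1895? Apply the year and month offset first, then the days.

Adding 8 months and 322 days from March 13, 1895: first the month/year part, then the days.
month 3 + 8 = 11 → November 1895.
Day 13 is valid in November, giving November 13, 1895.
Now add 322 days from November 13, 1895.
November has 30 days, so 30 − 13 = 17 days remain after November 13, 1895; 322 − 17 = 305 left.
December 1895 has 31 days: 305 − 31 = 274 left.
January 1896 has 31 days: 274 − 31 = 243 left.
February 1896 has 29 days (1896 is a leap year): 243 − 29 = 214 left.
March 1896 has 31 days: 214 − 31 = 183 left.
April 1896 has 30 days: 183 − 30 = 153 left.
May 1896 has 31 days: 153 − 31 = 122 left.
June 1896 has 30 days: 122 − 30 = 92 left.
July 1896 has 31 days: 92 − 31 = 61 left.
August 1896 has 31 days: 61 − 31 = 30 left.
30 days into September 1896 → September 30, 1896.

September 30, 1896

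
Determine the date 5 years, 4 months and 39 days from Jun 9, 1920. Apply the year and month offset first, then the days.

Counting forward 5 years, 4 months and 39 days from June 9, 1920: first the month/year part, then the days.
+5 years → 1925; month 6 + 4 = 10 → October 1925.
Day 9 is valid in October, giving October 9, 1925.
Now add 39 days from October 9, 1925.
October has 31 days, so 31 − 9 = 22 days remain after October 9, 1925; 39 − 22 = 17 left.
17 days into November 1925 → November 17, 1925.

November 17, 1925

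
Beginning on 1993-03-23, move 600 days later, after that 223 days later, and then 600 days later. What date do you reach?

Adding 600 days from March 23, 1993:
March has 31 days, so 31 − 23 = 8 days remain after March 23, 1993; 600 − 8 = 592 left.
April 1993 has 30 days: 592 − 30 = 562 left.
May 1993 has 31 days: 562 − 31 = 531 left.
June 1993 has 30 days: 531 − 30 = 501 left.
July 1993 has 31 days: 501 − 31 = 470 left.
August 1993 has 31 days: 470 − 31 = 439 left.
September 1993 has 30 days: 439 − 30 = 409 left.
October 1993 has 31 days: 409 − 31 = 378 left.
November 1993 has 30 days: 378 − 30 = 348 left.
December 1993 has 31 days: 348 − 31 = 317 left.
January 1994 has 31 days: 317 − 31 = 286 left.
February 1994 has 28 days (1994 is not a leap year): 286 − 28 = 258 left.
March 1994 has 31 days: 258 − 31 = 227 left.
April 1994 has 30 days: 227 − 30 = 197 left.
May 1994 has 31 days: 197 − 31 = 166 left.
June 1994 has 30 days: 166 − 30 = 136 left.
July 1994 has 31 days: 136 − 31 = 105 left.
August 1994 has 31 days: 105 − 31 = 74 left.
September 1994 has 30 days: 74 − 30 = 44 left.
October 1994 has 31 days: 44 − 31 = 13 left.
13 days into November 1994 → November 13, 1994.
Advancing 223 days from November 13, 1994:
November has 30 days, so 30 − 13 = 17 days remain after November 13, 1994; 223 − 17 = 206 left.
December 1994 has 31 days: 206 − 31 = 175 left.
January 1995 has 31 days: 175 − 31 = 144 left.
February 1995 has 28 days (1995 is not a leap year): 144 − 28 = 116 left.
March 1995 has 31 days: 116 − 31 = 85 left.
April 1995 has 30 days: 85 − 30 = 55 left.
May 1995 has 31 days: 55 − 31 = 24 left.
24 days into June 1995 → June 24, 1995.
Counting forward 600 days from June 24, 1995:
June has 30 days, so 30 − 24 = 6 days remain after June 24, 1995; 600 − 6 = 594 left.
July 1995 has 31 days: 594 − 31 = 563 left.
August 1995 has 31 days: 563 − 31 = 532 left.
September 1995 has 30 days: 532 − 30 = 502 left.
October 1995 has 31 days: 502 − 31 = 471 left.
November 1995 has 30 days: 471 − 30 = 441 left.
December 1995 has 31 days: 441 − 31 = 410 left.
January 1996 has 31 days: 410 − 31 = 379 left.
February 1996 has 29 days (1996 is a leap year): 379 − 29 = 350 left.
March 1996 has 31 days: 350 − 31 = 319 left.
April 1996 has 30 days: 319 − 30 = 289 left.
May 1996 has 31 days: 289 − 31 = 258 left.
June 1996 has 30 days: 258 − 30 = 228 left.
July 1996 has 31 days: 228 − 31 = 197 left.
August 1996 has 31 days: 197 − 31 = 166 left.
September 1996 has 30 days: 166 − 30 = 136 left.
October 1996 has 31 days: 136 − 31 = 105 left.
November 1996 has 30 days: 105 − 30 = 75 left.
December 1996 has 31 days: 75 − 31 = 44 left.
January 1997 has 31 days: 44 − 31 = 13 left.
13 days into February 1997 → February 13, 1997.

February 13, 1997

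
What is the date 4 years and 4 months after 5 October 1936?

Adding 4 years and 4 months from October 5, 1936.
+4 years → 1940; month 10 + 4 = 14, which is month 2 of year 1941 → February 1941.
Day 5 is valid in February, giving February 5, 1941.

February 5, 1941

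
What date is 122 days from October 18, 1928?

February 17, 1929

Counting forward 122 days from October 18, 1928.
October has 31 days, so 31 − 18 = 13 days remain after October 18, 1928; 122 − 13 = 109 left.
November 1928 has 30 days: 109 − 30 = 79 left.
December 1928 has 31 days: 79 − 31 = 48 left.
January 1929 has 31 days: 48 − 31 = 17 left.
17 days into February 1929 → February 17, 1929.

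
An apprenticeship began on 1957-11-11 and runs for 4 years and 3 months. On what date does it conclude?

Counting forward 4 years and 3 months from November 11, 1957.
+4 years → 1961; month 11 + 3 = 14, which is month 2 of year 1962 → February 1962.
Day 11 is valid in February, giving February 11, 1962.

February 11, 1962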